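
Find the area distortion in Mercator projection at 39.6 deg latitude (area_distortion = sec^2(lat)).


area_distortion = 1/cos^2(39.6) = 1.684

1.684


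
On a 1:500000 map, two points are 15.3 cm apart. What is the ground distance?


ground = 15.3 cm * 500000 / 100 = 76500.0 m = 76.5 km

76.5 km


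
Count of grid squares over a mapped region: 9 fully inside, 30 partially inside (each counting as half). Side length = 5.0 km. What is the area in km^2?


effective squares = 9 + 30 * 0.5 = 24.0
area = 24.0 * 25.0 = 600.0 km^2

600.0 km^2


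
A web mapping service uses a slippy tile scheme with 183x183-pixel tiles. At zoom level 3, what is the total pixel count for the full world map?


tiles per axis = 2^3 = 8
total tiles = 8^2 = 64
pixels per axis = 8 * 183 = 1464
total pixels = 1464^2 = 2143296

2143296 pixels


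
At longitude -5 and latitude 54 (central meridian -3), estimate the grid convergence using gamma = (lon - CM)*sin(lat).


gamma = (-5 - -3) * sin(54) = -2 * 0.809017 = -1.618 degrees

-1.618 degrees


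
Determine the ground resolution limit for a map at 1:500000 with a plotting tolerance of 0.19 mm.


ground = 0.19 mm * 500000 / 1000 = 95.0 m

95.0 m


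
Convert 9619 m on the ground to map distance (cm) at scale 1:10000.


map_cm = 9619 * 100 / 10000 = 96.19 cm

96.19 cm


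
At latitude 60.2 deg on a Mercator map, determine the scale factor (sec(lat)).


SF = 1 / cos(60.2) = 1 / 0.496974 = 2.012

2.012


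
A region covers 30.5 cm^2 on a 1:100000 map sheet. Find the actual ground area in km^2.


ground_area = 30.5 * (100000/100)^2 = 30500000.0 m^2 = 30.5 km^2

30.5 km^2


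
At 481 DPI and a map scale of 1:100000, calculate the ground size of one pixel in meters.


pixel_cm = 2.54 / 481 ≈ 0.005281 cm
ground = pixel_cm * 100000 / 100 = 2.54 * 100000 / (481 * 100) = 254000 / 48100 ≈ 5.28 m

5.28 m


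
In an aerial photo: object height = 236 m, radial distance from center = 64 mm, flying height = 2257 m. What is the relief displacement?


d = h * r / H = 236 * 64 / 2257 = 6.69 mm

6.69 mm


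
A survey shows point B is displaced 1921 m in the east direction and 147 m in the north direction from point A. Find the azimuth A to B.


az = atan2(1921, 147) = 85.6 deg
adjusted to 0-360: 85.6 degrees

85.6 degrees


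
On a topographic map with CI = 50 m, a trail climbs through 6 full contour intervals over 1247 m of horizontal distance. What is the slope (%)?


elevation change = 6 * 50 = 300 m
slope = 300 / 1247 * 100 = 24.1%

24.1%


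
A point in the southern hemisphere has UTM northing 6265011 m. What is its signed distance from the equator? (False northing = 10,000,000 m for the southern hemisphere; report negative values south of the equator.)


For southern: actual = 6265011 - 10000000 = -3734989 m

-3734989 m


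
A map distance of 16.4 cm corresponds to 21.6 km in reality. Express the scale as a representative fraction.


ground = 21.6 km = 2160000 cm; RF denominator = ground / map = 2160000 / 16.4 ≈ 131707; RF = 1:131707

1:131707


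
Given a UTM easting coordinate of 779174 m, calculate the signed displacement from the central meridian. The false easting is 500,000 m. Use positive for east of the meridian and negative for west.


displacement = 779174 - 500000 = 279174 m

279174 m


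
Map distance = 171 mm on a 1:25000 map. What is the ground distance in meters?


ground = 171 mm * 25000 / 1000 = 4275.0 m

4275.0 m


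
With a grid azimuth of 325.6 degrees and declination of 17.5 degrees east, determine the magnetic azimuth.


magnetic azimuth = grid azimuth - declination (east +ve)
mag_az = 325.6 - 17.5 = 308.1 degrees

308.1 degrees


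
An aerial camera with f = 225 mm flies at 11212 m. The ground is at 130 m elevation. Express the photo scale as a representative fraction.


scale = f / (H - h) = 225 mm / 11082 m = 225 / 11082000 = 1:49253

1:49253


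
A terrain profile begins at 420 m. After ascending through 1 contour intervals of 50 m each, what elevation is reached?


elevation = 420 + 1 * 50 = 470 m

470 m


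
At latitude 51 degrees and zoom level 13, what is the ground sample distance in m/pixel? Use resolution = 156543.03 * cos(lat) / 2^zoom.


res = 156543.03 * cos(51) / 2^13 = 156543.03 * 0.62932039 / 8192 = 12.03 m/pixel

12.03 m/pixel


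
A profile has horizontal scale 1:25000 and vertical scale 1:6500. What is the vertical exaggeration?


VE = horizontal_scale / vertical_scale = 25000 / 6500 ≈ 3.8

3.8x


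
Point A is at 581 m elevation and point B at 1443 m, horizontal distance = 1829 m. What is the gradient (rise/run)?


gradient = (1443 - 581) / 1829 = 862 / 1829 = 0.4713

0.4713


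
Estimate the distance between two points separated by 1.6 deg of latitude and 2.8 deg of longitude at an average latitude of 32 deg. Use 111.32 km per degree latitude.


dlat_km = 1.6 * 111.32 = 178.112
dlon_km = 2.8 * 111.32 * cos(32) ≈ 264.333
dist = sqrt(178.112^2 + 264.333^2) ≈ 318.7 km

318.7 km


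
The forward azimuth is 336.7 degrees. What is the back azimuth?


back azimuth = (336.7 + 180) mod 360 = 156.7 degrees

156.7 degrees


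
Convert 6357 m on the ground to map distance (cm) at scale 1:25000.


map_cm = 6357 * 100 / 25000 = 25.428 cm ≈ 25.43 cm

25.43 cm


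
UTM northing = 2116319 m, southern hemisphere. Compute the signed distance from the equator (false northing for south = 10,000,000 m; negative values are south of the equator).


For southern: actual = 2116319 - 10000000 = -7883681 m

-7883681 m


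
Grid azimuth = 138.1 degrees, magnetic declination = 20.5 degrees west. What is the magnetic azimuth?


magnetic azimuth = grid azimuth - declination (east +ve)
mag_az = 138.1 - -20.5 = 158.6 degrees

158.6 degrees


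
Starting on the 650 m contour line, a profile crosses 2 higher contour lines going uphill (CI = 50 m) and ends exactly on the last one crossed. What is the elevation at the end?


elevation = 650 + 2 * 50 = 750 m

750 m


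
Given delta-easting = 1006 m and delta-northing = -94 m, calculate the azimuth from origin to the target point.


az = atan2(1006, -94) = 95.3 deg
adjusted to 0-360: 95.3 degrees

95.3 degrees


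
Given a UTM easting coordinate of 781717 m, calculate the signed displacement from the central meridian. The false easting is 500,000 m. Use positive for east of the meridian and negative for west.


displacement = 781717 - 500000 = 281717 m

281717 m


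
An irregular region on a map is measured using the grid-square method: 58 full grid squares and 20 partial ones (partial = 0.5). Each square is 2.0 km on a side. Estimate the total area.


effective squares = 58 + 20 * 0.5 = 68.0
area = 68.0 * 4.0 = 272.0 km^2

272.0 km^2


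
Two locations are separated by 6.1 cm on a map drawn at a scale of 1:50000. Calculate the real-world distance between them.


ground = 6.1 cm * 50000 / 100 = 3050.0 m = 3.05 km

3.05 km


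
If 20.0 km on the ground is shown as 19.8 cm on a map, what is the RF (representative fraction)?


ground = 20.0 km = 2000000 cm; RF denominator = ground / map = 2000000 / 19.8 ≈ 101010; RF = 1:101010

1:101010


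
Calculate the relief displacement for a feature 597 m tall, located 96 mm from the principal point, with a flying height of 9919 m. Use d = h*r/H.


d = h * r / H = 597 * 96 / 9919 = 5.78 mm

5.78 mm


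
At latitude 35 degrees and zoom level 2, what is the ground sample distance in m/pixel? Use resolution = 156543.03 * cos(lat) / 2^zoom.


res = 156543.03 * cos(35) / 2^2 = 156543.03 * 0.81915204 / 4 = 32058.14 m/pixel

32058.14 m/pixel


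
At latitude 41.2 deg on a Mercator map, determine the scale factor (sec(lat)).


SF = 1 / cos(41.2) = 1 / 0.752415 = 1.329

1.329


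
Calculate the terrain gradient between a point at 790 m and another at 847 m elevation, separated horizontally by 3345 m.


gradient = (847 - 790) / 3345 = 57 / 3345 = 0.017

0.017


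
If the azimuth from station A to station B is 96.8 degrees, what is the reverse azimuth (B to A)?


back azimuth = (96.8 + 180) mod 360 = 276.8 degrees

276.8 degrees


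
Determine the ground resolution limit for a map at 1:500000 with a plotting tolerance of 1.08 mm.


ground = 1.08 mm * 500000 / 1000 = 540.0 m

540.0 m


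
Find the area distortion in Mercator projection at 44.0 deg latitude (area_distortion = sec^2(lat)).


area_distortion = 1/cos^2(44.0) = 1.933

1.933


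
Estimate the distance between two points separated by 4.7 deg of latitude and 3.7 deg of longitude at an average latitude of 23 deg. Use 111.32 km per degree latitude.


dlat_km = 4.7 * 111.32 = 523.204
dlon_km = 3.7 * 111.32 * cos(23) ≈ 379.141
dist = sqrt(523.204^2 + 379.141^2) ≈ 646.1 km

646.1 km


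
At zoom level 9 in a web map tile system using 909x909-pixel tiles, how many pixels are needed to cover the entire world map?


tiles per axis = 2^9 = 512
total tiles = 512^2 = 262144
pixels per axis = 512 * 909 = 465408
total pixels = 465408^2 = 216604606464

216604606464 pixels


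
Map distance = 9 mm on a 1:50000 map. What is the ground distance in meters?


ground = 9 mm * 50000 / 1000 = 450.0 m

450.0 m


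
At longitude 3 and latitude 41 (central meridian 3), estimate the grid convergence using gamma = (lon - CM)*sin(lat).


gamma = (3 - 3) * sin(41) = 0 * 0.656059 = 0.0 degrees

0.0 degrees


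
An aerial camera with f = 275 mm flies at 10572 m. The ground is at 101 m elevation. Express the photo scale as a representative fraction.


scale = f / (H - h) = 275 mm / 10471 m = 275 / 10471000 = 1:38076

1:38076


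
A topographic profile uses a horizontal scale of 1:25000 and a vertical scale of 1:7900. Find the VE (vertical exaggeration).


VE = horizontal_scale / vertical_scale = 25000 / 7900 ≈ 3.2

3.2x


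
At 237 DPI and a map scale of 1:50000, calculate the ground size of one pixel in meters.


pixel_cm = 2.54 / 237 ≈ 0.010717 cm
ground = pixel_cm * 50000 / 100 = 2.54 * 50000 / (237 * 100) = 127000 / 23700 ≈ 5.36 m

5.36 m


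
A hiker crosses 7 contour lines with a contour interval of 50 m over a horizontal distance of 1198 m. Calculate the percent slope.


elevation change = 7 * 50 = 350 m
slope = 350 / 1198 * 100 = 29.2%

29.2%


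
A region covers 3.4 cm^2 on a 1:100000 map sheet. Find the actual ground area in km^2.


ground_area = 3.4 * (100000/100)^2 = 3400000.0 m^2 = 3.4 km^2

3.4 km^2


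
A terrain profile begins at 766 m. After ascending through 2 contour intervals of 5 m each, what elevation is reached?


elevation = 766 + 2 * 5 = 776 m

776 m


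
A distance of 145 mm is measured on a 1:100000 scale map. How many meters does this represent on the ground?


ground = 145 mm * 100000 / 1000 = 14500.0 m

14500.0 m


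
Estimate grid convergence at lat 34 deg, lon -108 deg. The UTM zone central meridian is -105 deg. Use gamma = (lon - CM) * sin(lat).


gamma = (-108 - -105) * sin(34) = -3 * 0.559193 = -1.678 degrees

-1.678 degrees


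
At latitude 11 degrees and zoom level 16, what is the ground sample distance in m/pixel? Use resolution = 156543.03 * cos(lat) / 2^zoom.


res = 156543.03 * cos(11) / 2^16 = 156543.03 * 0.98162718 / 65536 = 2.34 m/pixel

2.34 m/pixel


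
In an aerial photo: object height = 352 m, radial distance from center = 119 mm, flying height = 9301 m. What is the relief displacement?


d = h * r / H = 352 * 119 / 9301 = 4.5 mm

4.5 mm


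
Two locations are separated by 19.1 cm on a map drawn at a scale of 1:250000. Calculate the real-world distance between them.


ground = 19.1 cm * 250000 / 100 = 47750.0 m = 47.75 km

47.75 km


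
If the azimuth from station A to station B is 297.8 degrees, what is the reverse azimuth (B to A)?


back azimuth = (297.8 + 180) mod 360 = 117.8 degrees

117.8 degrees


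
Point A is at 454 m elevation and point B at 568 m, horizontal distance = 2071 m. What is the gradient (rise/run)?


gradient = (568 - 454) / 2071 = 114 / 2071 = 0.055

0.055


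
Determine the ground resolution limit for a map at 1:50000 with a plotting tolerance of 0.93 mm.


ground = 0.93 mm * 50000 / 1000 = 46.5 m

46.5 m


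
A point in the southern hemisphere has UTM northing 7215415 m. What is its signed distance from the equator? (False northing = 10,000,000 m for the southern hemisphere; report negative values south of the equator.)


For southern: actual = 7215415 - 10000000 = -2784585 m

-2784585 m


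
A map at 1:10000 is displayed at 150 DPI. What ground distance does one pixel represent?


pixel_cm = 2.54 / 150 ≈ 0.016933 cm
ground = pixel_cm * 10000 / 100 = 2.54 * 10000 / (150 * 100) = 25400 / 15000 ≈ 1.69 m

1.69 m


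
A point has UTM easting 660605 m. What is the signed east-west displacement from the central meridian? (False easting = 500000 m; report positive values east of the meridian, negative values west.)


displacement = 660605 - 500000 = 160605 m

160605 m


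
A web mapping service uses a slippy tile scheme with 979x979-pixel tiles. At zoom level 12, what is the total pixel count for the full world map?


tiles per axis = 2^12 = 4096
total tiles = 4096^2 = 16777216
pixels per axis = 4096 * 979 = 4009984
total pixels = 4009984^2 = 16079971680256

16079971680256 pixels


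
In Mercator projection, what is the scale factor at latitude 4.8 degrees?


SF = 1 / cos(4.8) = 1 / 0.996493 = 1.004

1.004


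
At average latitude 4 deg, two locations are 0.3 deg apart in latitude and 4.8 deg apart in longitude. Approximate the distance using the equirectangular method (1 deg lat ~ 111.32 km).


dlat_km = 0.3 * 111.32 = 33.396
dlon_km = 4.8 * 111.32 * cos(4) ≈ 533.034
dist = sqrt(33.396^2 + 533.034^2) ≈ 534.1 km

534.1 km


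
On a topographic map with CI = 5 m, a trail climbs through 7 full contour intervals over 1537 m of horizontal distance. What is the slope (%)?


elevation change = 7 * 5 = 35 m
slope = 35 / 1537 * 100 = 2.3%

2.3%


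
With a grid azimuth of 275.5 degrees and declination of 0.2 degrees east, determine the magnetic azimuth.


magnetic azimuth = grid azimuth - declination (east +ve)
mag_az = 275.5 - 0.2 = 275.3 degrees

275.3 degrees


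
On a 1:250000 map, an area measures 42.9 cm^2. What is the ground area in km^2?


ground_area = 42.9 * (250000/100)^2 = 268125000.0 m^2 = 268.125 km^2

268.125 km^2


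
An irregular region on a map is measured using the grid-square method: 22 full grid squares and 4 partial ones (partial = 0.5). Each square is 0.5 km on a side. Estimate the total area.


effective squares = 22 + 4 * 0.5 = 24.0
area = 24.0 * 0.25 = 6.0 km^2

6.0 km^2


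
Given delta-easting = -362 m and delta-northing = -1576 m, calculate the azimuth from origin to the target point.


az = atan2(-362, -1576) = -167.1 deg
adjusted to 0-360: 192.9 degrees

192.9 degrees


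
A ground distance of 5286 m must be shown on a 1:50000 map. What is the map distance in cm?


map_cm = 5286 * 100 / 50000 = 10.572 cm ≈ 10.57 cm

10.57 cm


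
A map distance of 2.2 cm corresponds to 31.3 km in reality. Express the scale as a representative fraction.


ground = 31.3 km = 3130000 cm; RF denominator = ground / map = 3130000 / 2.2 ≈ 1422727; RF = 1:1422727

1:1422727


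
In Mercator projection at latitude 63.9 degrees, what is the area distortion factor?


area_distortion = 1/cos^2(63.9) = 5.167

5.167


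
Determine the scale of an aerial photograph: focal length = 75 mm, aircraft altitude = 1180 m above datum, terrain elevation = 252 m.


scale = f / (H - h) = 75 mm / 928 m = 75 / 928000 = 1:12373

1:12373


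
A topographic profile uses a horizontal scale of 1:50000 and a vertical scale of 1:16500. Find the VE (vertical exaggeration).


VE = horizontal_scale / vertical_scale = 50000 / 16500 ≈ 3.0

3.0x


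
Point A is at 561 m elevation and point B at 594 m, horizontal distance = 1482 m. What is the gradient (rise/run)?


gradient = (594 - 561) / 1482 = 33 / 1482 = 0.0223

0.0223


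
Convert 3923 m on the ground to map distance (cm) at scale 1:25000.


map_cm = 3923 * 100 / 25000 = 15.692 cm ≈ 15.69 cm

15.69 cm


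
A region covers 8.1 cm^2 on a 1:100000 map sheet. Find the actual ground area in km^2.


ground_area = 8.1 * (100000/100)^2 = 8100000.0 m^2 = 8.1 km^2

8.1 km^2


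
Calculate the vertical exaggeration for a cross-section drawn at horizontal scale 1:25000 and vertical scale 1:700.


VE = horizontal_scale / vertical_scale = 25000 / 700 ≈ 35.7

35.7x


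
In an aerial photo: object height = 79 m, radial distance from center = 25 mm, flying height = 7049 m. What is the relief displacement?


d = h * r / H = 79 * 25 / 7049 = 0.28 mm

0.28 mm


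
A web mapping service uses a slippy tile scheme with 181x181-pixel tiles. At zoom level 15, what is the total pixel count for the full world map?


tiles per axis = 2^15 = 32768
total tiles = 32768^2 = 1073741824
pixels per axis = 32768 * 181 = 5931008
total pixels = 5931008^2 = 35176855896064

35176855896064 pixels


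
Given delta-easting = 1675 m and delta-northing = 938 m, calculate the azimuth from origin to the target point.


az = atan2(1675, 938) = 60.8 deg
adjusted to 0-360: 60.8 degrees

60.8 degrees


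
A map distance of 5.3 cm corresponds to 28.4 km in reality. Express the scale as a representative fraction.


ground = 28.4 km = 2840000 cm; RF denominator = ground / map = 2840000 / 5.3 ≈ 535849; RF = 1:535849

1:535849


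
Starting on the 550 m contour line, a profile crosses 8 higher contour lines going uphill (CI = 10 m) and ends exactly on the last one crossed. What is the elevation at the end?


elevation = 550 + 8 * 10 = 630 m

630 m


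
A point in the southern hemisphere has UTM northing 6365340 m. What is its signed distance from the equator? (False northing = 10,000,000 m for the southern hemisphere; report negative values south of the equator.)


For southern: actual = 6365340 - 10000000 = -3634660 m

-3634660 m


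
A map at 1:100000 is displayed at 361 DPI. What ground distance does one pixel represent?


pixel_cm = 2.54 / 361 ≈ 0.007036 cm
ground = pixel_cm * 100000 / 100 = 2.54 * 100000 / (361 * 100) = 254000 / 36100 ≈ 7.04 m

7.04 m


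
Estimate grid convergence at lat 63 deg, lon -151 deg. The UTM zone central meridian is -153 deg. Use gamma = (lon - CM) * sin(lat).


gamma = (-151 - -153) * sin(63) = 2 * 0.891007 = 1.782 degrees

1.782 degrees


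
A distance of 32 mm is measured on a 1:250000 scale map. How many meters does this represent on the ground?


ground = 32 mm * 250000 / 1000 = 8000.0 m

8000.0 m


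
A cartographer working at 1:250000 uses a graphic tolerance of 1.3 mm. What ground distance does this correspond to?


ground = 1.3 mm * 250000 / 1000 = 325.0 m

325.0 m


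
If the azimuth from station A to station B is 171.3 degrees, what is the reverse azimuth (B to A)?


back azimuth = (171.3 + 180) mod 360 = 351.3 degrees

351.3 degrees


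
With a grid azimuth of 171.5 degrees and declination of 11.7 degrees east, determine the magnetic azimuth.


magnetic azimuth = grid azimuth - declination (east +ve)
mag_az = 171.5 - 11.7 = 159.8 degrees

159.8 degrees


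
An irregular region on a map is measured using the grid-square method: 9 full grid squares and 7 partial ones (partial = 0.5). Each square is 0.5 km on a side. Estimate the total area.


effective squares = 9 + 7 * 0.5 = 12.5
area = 12.5 * 0.25 = 3.125 km^2

3.125 km^2


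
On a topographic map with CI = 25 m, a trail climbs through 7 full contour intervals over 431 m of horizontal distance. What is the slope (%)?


elevation change = 7 * 25 = 175 m
slope = 175 / 431 * 100 = 40.6%

40.6%


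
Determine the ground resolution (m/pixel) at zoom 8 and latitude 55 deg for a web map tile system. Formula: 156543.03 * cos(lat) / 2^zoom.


res = 156543.03 * cos(55) / 2^8 = 156543.03 * 0.57357644 / 256 = 350.74 m/pixel

350.74 m/pixel


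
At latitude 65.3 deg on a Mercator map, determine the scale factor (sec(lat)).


SF = 1 / cos(65.3) = 1 / 0.417867 = 2.393

2.393


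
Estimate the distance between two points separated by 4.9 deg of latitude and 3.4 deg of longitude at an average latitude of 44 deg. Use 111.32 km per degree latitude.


dlat_km = 4.9 * 111.32 = 545.468
dlon_km = 3.4 * 111.32 * cos(44) ≈ 272.261
dist = sqrt(545.468^2 + 272.261^2) ≈ 609.6 km

609.6 km


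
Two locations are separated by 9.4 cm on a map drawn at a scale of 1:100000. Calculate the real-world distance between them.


ground = 9.4 cm * 100000 / 100 = 9400.0 m = 9.4 km

9.4 km


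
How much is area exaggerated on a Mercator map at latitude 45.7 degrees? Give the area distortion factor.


area_distortion = 1/cos^2(45.7) = 2.05

2.05


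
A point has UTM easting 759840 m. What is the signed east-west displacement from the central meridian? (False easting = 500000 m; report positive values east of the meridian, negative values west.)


displacement = 759840 - 500000 = 259840 m

259840 m


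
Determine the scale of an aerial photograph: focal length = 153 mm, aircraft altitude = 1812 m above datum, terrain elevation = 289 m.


scale = f / (H - h) = 153 mm / 1523 m = 153 / 1523000 = 1:9954

1:9954


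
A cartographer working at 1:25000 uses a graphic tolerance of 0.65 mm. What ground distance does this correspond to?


ground = 0.65 mm * 25000 / 1000 = 16.25 m

16.25 m


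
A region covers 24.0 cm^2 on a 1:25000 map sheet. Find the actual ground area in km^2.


ground_area = 24.0 * (25000/100)^2 = 1500000.0 m^2 = 1.5 km^2

1.5 km^2


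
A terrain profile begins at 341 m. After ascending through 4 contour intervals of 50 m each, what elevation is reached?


elevation = 341 + 4 * 50 = 541 m

541 m


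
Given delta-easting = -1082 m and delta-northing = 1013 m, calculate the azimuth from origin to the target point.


az = atan2(-1082, 1013) = -46.9 deg
adjusted to 0-360: 313.1 degrees

313.1 degrees


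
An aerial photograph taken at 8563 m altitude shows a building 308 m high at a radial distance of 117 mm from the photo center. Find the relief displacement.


d = h * r / H = 308 * 117 / 8563 = 4.21 mm

4.21 mm


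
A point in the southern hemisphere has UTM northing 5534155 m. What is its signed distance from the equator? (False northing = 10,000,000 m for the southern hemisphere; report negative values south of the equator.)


For southern: actual = 5534155 - 10000000 = -4465845 m

-4465845 m


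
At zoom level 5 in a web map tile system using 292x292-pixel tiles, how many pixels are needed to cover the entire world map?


tiles per axis = 2^5 = 32
total tiles = 32^2 = 1024
pixels per axis = 32 * 292 = 9344
total pixels = 9344^2 = 87310336

87310336 pixels


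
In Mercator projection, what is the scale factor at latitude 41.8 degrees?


SF = 1 / cos(41.8) = 1 / 0.745476 = 1.341

1.341


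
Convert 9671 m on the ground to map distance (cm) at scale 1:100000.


map_cm = 9671 * 100 / 100000 = 9.671 cm ≈ 9.67 cm

9.67 cm


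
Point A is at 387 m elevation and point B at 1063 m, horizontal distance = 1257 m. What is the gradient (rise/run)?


gradient = (1063 - 387) / 1257 = 676 / 1257 = 0.5378

0.5378


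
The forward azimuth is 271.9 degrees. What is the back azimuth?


back azimuth = (271.9 + 180) mod 360 = 91.9 degrees

91.9 degrees


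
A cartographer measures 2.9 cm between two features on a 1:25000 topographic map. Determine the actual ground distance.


ground = 2.9 cm * 25000 / 100 = 725.0 m

725.0 m


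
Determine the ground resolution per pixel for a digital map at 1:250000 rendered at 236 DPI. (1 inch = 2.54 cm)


pixel_cm = 2.54 / 236 ≈ 0.010763 cm
ground = pixel_cm * 250000 / 100 = 2.54 * 250000 / (236 * 100) = 635000 / 23600 ≈ 26.91 m

26.91 m


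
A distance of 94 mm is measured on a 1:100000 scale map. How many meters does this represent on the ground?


ground = 94 mm * 100000 / 1000 = 9400.0 m

9400.0 m


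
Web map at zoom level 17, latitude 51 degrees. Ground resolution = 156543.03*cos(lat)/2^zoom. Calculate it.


res = 156543.03 * cos(51) / 2^17 = 156543.03 * 0.62932039 / 131072 = 0.75 m/pixel

0.75 m/pixel


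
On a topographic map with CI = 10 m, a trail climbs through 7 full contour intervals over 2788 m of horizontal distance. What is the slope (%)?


elevation change = 7 * 10 = 70 m
slope = 70 / 2788 * 100 = 2.5%

2.5%


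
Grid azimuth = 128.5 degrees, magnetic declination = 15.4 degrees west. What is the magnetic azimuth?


magnetic azimuth = grid azimuth - declination (east +ve)
mag_az = 128.5 - -15.4 = 143.9 degrees

143.9 degrees


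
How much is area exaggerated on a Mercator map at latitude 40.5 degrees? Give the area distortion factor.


area_distortion = 1/cos^2(40.5) = 1.729

1.729


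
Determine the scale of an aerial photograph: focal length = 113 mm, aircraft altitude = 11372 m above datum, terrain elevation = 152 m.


scale = f / (H - h) = 113 mm / 11220 m = 113 / 11220000 = 1:99292

1:99292


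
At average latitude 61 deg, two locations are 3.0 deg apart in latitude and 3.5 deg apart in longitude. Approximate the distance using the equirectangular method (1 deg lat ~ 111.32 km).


dlat_km = 3.0 * 111.32 = 333.96
dlon_km = 3.5 * 111.32 * cos(61) ≈ 188.892
dist = sqrt(333.96^2 + 188.892^2) ≈ 383.7 km

383.7 km


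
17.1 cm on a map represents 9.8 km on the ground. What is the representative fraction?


ground = 9.8 km = 980000 cm; RF denominator = ground / map = 980000 / 17.1 ≈ 57310; RF = 1:57310

1:57310


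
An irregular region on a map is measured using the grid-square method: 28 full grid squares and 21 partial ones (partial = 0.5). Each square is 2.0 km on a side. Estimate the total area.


effective squares = 28 + 21 * 0.5 = 38.5
area = 38.5 * 4.0 = 154.0 km^2

154.0 km^2


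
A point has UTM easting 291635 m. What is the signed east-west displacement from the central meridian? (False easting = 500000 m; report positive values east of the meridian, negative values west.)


displacement = 291635 - 500000 = -208365 m

-208365 m


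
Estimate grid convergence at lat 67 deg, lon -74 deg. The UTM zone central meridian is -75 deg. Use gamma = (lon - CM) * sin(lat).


gamma = (-74 - -75) * sin(67) = 1 * 0.920505 = 0.921 degrees

0.921 degrees


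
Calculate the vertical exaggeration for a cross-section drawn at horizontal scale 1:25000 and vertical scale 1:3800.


VE = horizontal_scale / vertical_scale = 25000 / 3800 ≈ 6.6

6.6x


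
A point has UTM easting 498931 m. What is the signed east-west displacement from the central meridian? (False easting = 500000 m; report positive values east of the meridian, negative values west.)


displacement = 498931 - 500000 = -1069 m

-1069 m


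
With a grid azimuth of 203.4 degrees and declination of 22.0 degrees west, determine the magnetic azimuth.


magnetic azimuth = grid azimuth - declination (east +ve)
mag_az = 203.4 - -22.0 = 225.4 degrees

225.4 degrees


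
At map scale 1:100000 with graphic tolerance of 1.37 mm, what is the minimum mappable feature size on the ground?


ground = 1.37 mm * 100000 / 1000 = 137.0 m

137.0 m


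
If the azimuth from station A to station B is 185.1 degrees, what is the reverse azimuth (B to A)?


back azimuth = (185.1 + 180) mod 360 = 5.1 degrees

5.1 degrees


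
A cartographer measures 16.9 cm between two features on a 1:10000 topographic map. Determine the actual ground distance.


ground = 16.9 cm * 10000 / 100 = 1690.0 m = 1.69 km

1.69 km


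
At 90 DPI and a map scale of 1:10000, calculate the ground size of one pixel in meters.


pixel_cm = 2.54 / 90 ≈ 0.028222 cm
ground = pixel_cm * 10000 / 100 = 2.54 * 10000 / (90 * 100) = 25400 / 9000 ≈ 2.82 m

2.82 m


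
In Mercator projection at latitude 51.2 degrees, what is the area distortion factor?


area_distortion = 1/cos^2(51.2) = 2.547

2.547


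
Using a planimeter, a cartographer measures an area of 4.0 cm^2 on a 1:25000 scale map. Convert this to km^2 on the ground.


ground_area = 4.0 * (25000/100)^2 = 250000.0 m^2 = 0.25 km^2

0.25 km^2


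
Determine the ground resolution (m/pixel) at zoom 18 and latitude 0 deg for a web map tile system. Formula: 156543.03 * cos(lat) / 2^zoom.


res = 156543.03 * cos(0) / 2^18 = 156543.03 * 1.0 / 262144 = 0.6 m/pixel

0.6 m/pixel


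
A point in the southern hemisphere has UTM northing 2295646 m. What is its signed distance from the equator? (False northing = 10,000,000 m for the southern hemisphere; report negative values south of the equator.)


For southern: actual = 2295646 - 10000000 = -7704354 m

-7704354 m


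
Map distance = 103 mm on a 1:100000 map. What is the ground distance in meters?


ground = 103 mm * 100000 / 1000 = 10300.0 m

10300.0 m


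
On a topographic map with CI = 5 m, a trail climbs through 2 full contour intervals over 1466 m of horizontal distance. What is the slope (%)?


elevation change = 2 * 5 = 10 m
slope = 10 / 1466 * 100 = 0.7%

0.7%


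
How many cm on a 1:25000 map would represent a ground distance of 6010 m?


map_cm = 6010 * 100 / 25000 = 24.04 cm

24.04 cm


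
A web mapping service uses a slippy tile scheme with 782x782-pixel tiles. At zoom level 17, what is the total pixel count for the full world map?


tiles per axis = 2^17 = 131072
total tiles = 131072^2 = 17179869184
pixels per axis = 131072 * 782 = 102498304
total pixels = 102498304^2 = 10505902322876416

10505902322876416 pixels


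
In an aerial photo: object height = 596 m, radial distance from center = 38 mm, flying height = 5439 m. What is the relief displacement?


d = h * r / H = 596 * 38 / 5439 = 4.16 mm

4.16 mm


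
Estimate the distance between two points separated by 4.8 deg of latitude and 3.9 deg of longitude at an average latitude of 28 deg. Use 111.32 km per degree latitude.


dlat_km = 4.8 * 111.32 = 534.336
dlon_km = 3.9 * 111.32 * cos(28) ≈ 383.33
dist = sqrt(534.336^2 + 383.33^2) ≈ 657.6 km

657.6 km


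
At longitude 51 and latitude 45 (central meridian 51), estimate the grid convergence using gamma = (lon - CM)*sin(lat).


gamma = (51 - 51) * sin(45) = 0 * 0.707107 = 0.0 degrees

0.0 degrees


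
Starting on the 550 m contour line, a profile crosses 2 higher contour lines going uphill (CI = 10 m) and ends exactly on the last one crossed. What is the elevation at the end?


elevation = 550 + 2 * 10 = 570 m

570 m


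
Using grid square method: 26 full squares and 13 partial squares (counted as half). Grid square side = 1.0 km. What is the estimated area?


effective squares = 26 + 13 * 0.5 = 32.5
area = 32.5 * 1.0 = 32.5 km^2

32.5 km^2


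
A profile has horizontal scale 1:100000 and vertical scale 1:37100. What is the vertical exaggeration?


VE = horizontal_scale / vertical_scale = 100000 / 37100 ≈ 2.7

2.7x


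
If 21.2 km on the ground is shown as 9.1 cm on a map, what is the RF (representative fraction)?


ground = 21.2 km = 2120000 cm; RF denominator = ground / map = 2120000 / 9.1 ≈ 232967; RF = 1:232967

1:232967


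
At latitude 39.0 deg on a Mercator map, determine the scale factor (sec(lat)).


SF = 1 / cos(39.0) = 1 / 0.777146 = 1.287

1.287


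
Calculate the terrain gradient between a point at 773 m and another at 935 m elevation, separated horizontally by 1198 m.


gradient = (935 - 773) / 1198 = 162 / 1198 = 0.1352

0.1352


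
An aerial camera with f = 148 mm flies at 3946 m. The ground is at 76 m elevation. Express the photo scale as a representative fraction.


scale = f / (H - h) = 148 mm / 3870 m = 148 / 3870000 = 1:26149

1:26149


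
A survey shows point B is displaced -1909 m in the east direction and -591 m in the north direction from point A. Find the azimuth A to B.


az = atan2(-1909, -591) = -107.2 deg
adjusted to 0-360: 252.8 degrees

252.8 degrees


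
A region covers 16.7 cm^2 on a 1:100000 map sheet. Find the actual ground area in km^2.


ground_area = 16.7 * (100000/100)^2 = 16700000.0 m^2 = 16.7 km^2

16.7 km^2


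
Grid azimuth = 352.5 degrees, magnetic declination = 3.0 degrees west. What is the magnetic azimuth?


magnetic azimuth = grid azimuth - declination (east +ve)
mag_az = 352.5 - -3.0 = 355.5 degrees

355.5 degrees


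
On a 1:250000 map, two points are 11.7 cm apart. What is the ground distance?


ground = 11.7 cm * 250000 / 100 = 29250.0 m = 29.25 km

29.25 km


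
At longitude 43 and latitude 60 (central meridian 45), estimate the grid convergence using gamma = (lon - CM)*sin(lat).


gamma = (43 - 45) * sin(60) = -2 * 0.866025 = -1.732 degrees

-1.732 degrees


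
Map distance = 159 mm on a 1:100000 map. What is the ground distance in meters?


ground = 159 mm * 100000 / 1000 = 15900.0 m

15900.0 m


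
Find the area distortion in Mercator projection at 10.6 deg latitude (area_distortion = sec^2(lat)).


area_distortion = 1/cos^2(10.6) = 1.035

1.035


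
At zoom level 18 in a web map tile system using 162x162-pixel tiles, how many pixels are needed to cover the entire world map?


tiles per axis = 2^18 = 262144
total tiles = 262144^2 = 68719476736
pixels per axis = 262144 * 162 = 42467328
total pixels = 42467328^2 = 1803473947459584

1803473947459584 pixels


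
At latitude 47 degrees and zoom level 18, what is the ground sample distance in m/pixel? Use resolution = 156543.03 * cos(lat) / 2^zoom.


res = 156543.03 * cos(47) / 2^18 = 156543.03 * 0.68199836 / 262144 = 0.41 m/pixel

0.41 m/pixel


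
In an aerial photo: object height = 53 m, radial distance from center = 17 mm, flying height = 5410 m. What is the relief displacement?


d = h * r / H = 53 * 17 / 5410 = 0.17 mm

0.17 mm


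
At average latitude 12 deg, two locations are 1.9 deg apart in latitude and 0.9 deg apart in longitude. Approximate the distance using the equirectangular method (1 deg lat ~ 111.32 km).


dlat_km = 1.9 * 111.32 = 211.508
dlon_km = 0.9 * 111.32 * cos(12) ≈ 97.999
dist = sqrt(211.508^2 + 97.999^2) ≈ 233.1 km

233.1 km


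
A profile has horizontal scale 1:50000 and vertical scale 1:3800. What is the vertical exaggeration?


VE = horizontal_scale / vertical_scale = 50000 / 3800 ≈ 13.2

13.2x


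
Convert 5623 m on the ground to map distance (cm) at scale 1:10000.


map_cm = 5623 * 100 / 10000 = 56.23 cm

56.23 cm


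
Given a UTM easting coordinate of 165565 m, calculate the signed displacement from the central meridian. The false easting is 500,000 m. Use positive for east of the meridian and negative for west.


displacement = 165565 - 500000 = -334435 m

-334435 m


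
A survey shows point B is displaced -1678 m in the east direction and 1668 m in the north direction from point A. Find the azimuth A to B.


az = atan2(-1678, 1668) = -45.2 deg
adjusted to 0-360: 314.8 degrees

314.8 degrees


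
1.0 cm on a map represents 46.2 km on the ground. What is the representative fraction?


ground = 46.2 km = 4620000 cm; RF denominator = ground / map = 4620000 / 1.0 = 4620000; RF = 1:4620000

1:4620000


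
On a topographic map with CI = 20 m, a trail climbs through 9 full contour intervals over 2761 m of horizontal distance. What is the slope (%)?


elevation change = 9 * 20 = 180 m
slope = 180 / 2761 * 100 = 6.5%

6.5%


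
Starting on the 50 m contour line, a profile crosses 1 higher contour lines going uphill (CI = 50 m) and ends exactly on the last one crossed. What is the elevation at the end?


elevation = 50 + 1 * 50 = 100 m

100 m


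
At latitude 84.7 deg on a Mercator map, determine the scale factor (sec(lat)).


SF = 1 / cos(84.7) = 1 / 0.092371 = 10.826

10.826


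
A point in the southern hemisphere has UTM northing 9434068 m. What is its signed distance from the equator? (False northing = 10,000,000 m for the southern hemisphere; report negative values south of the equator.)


For southern: actual = 9434068 - 10000000 = -565932 m

-565932 m


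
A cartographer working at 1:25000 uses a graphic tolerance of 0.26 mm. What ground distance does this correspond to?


ground = 0.26 mm * 25000 / 1000 = 6.5 m

6.5 m


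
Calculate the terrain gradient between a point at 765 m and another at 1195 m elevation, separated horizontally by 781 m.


gradient = (1195 - 765) / 781 = 430 / 781 = 0.5506

0.5506


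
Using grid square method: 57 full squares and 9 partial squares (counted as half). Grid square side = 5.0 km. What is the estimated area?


effective squares = 57 + 9 * 0.5 = 61.5
area = 61.5 * 25.0 = 1537.5 km^2

1537.5 km^2


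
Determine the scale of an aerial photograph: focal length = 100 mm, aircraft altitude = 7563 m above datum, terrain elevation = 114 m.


scale = f / (H - h) = 100 mm / 7449 m = 100 / 7449000 = 1:74490

1:74490


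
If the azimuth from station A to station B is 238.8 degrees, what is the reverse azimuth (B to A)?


back azimuth = (238.8 + 180) mod 360 = 58.8 degrees

58.8 degrees


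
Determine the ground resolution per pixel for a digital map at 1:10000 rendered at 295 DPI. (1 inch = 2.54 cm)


pixel_cm = 2.54 / 295 ≈ 0.00861 cm
ground = pixel_cm * 10000 / 100 = 2.54 * 10000 / (295 * 100) = 25400 / 29500 ≈ 0.86 m

0.86 m


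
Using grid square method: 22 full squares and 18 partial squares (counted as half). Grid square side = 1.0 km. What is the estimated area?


effective squares = 22 + 18 * 0.5 = 31.0
area = 31.0 * 1.0 = 31.0 km^2

31.0 km^2


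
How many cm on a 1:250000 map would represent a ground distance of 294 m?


map_cm = 294 * 100 / 250000 = 0.1176 cm ≈ 0.12 cm

0.12 cm


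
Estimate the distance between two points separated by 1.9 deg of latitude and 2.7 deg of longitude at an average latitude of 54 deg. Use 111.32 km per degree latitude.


dlat_km = 1.9 * 111.32 = 211.508
dlon_km = 2.7 * 111.32 * cos(54) ≈ 176.667
dist = sqrt(211.508^2 + 176.667^2) ≈ 275.6 km

275.6 km


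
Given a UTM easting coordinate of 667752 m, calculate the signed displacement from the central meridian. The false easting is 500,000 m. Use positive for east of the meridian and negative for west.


displacement = 667752 - 500000 = 167752 m

167752 m


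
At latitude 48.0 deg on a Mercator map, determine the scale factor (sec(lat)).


SF = 1 / cos(48.0) = 1 / 0.669131 = 1.494

1.494


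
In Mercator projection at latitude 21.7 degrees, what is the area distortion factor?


area_distortion = 1/cos^2(21.7) = 1.158

1.158


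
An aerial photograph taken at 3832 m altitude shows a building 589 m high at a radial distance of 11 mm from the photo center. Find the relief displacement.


d = h * r / H = 589 * 11 / 3832 = 1.69 mm

1.69 mm


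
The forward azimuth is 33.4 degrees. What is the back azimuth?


back azimuth = (33.4 + 180) mod 360 = 213.4 degrees

213.4 degrees


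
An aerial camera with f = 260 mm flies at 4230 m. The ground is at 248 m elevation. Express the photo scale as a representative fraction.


scale = f / (H - h) = 260 mm / 3982 m = 260 / 3982000 = 1:15315

1:15315


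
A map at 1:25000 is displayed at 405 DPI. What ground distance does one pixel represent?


pixel_cm = 2.54 / 405 ≈ 0.006272 cm
ground = pixel_cm * 25000 / 100 = 2.54 * 25000 / (405 * 100) = 63500 / 40500 ≈ 1.57 m

1.57 m


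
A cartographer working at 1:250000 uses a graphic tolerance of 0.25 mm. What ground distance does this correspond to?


ground = 0.25 mm * 250000 / 1000 = 62.5 m

62.5 m
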